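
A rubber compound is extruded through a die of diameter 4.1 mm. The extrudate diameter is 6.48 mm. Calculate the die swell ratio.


Die swell ratio = D_extrudate / D_die
= 6.48 / 4.1
= 1.58

Die swell = 1.58


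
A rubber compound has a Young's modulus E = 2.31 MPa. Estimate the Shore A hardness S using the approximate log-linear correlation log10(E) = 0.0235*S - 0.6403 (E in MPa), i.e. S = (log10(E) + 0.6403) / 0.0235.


log10(E) = 0.0235*S - 0.6403  =>  S = (log10(E) + 0.6403) / 0.0235
log10(2.31) = 0.363612
S = (0.363612 + 0.6403) / 0.0235 = 1.003912 / 0.0235
S = 42.7

Shore A = 42.7


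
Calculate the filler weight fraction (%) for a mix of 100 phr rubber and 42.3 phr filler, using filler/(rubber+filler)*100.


Filler % = filler / (rubber + filler) * 100
= 42.3 / (100 + 42.3) * 100
= 42.3 / 142.3 * 100
= 29.73%

29.73%


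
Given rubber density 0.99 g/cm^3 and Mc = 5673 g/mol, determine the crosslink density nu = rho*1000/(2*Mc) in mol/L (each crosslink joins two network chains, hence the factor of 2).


nu = rho * 1000 / (2 * Mc)
nu = 0.99 * 1000 / (2 * 5673)
nu = 990.0 / 11346
nu = 0.0873 mol/L

0.0873 mol/L


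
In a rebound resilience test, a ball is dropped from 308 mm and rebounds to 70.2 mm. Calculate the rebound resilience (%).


Resilience = h_rebound / h_drop * 100
= 70.2 / 308 * 100
= 22.8%

22.8%


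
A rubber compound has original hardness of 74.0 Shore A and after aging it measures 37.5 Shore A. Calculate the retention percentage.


Retention = aged / original * 100
= 37.5 / 74.0 * 100
= 50.7%

50.7%


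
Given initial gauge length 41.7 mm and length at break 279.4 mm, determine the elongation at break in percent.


Elongation = (Lf - L0) / L0 * 100
= (279.4 - 41.7) / 41.7 * 100
= 237.7 / 41.7 * 100
= 570.0%

570.0%


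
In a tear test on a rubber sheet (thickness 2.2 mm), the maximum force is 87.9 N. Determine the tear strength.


Tear strength = force / thickness
= 87.9 / 2.2
= 39.95 N/mm

39.95 N/mm


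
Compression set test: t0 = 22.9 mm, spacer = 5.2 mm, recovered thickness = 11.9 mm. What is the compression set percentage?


CS = (t0 - recovered) / (t0 - ts) * 100
= (22.9 - 11.9) / (22.9 - 5.2) * 100
= 11.0 / 17.7 * 100
= 62.1%

62.1%


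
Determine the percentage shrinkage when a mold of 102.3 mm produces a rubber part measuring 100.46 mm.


Shrinkage = (mold - part) / mold * 100
= (102.3 - 100.46) / 102.3 * 100
= 1.84 / 102.3 * 100
= 1.8%

1.8%


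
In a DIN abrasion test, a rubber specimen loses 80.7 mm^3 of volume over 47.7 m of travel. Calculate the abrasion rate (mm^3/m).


Rate = volume_loss / distance
= 80.7 / 47.7
= 1.692 mm^3/m

1.692 mm^3/m


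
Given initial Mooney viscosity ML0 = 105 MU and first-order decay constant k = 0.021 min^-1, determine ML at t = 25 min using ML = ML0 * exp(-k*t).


ML = ML0 * exp(-k * t)
ML = 105 * exp(-0.021 * 25)
ML = 105 * 0.5916
ML = 62.11 MU

62.11 MU


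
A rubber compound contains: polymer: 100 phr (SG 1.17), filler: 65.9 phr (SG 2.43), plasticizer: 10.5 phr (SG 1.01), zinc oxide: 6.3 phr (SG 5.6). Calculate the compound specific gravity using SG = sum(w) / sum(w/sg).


Sum of weights = 182.7
Volume contributions:
  polymer: 100/1.17 = 85.4701
  filler: 65.9/2.43 = 27.1193
  plasticizer: 10.5/1.01 = 10.3960
  zinc oxide: 6.3/5.6 = 1.1250
Sum of volumes = 124.1105
SG = 182.7 / 124.1105 = 1.472

SG = 1.472


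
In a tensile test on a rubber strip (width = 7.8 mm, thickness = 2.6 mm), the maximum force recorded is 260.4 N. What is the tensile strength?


Area = width * thickness = 7.8 * 2.6 = 20.28 mm^2
TS = force / area = 260.4 / 20.28 = 12.84 MPa

12.84 MPa


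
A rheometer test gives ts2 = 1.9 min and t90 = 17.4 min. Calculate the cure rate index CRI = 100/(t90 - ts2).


CRI = 100 / (t90 - ts2)
= 100 / (17.4 - 1.9)
= 100 / 15.5
= 6.45 min^-1

6.45 min^-1


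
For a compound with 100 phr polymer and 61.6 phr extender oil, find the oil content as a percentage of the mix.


Oil % = oil / (100 + oil) * 100
= 61.6 / (100 + 61.6) * 100
= 61.6 / 161.6 * 100
= 38.12%

38.12%


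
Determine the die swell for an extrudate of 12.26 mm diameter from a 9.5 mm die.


Die swell ratio = D_extrudate / D_die
= 12.26 / 9.5
= 1.291

Die swell = 1.291


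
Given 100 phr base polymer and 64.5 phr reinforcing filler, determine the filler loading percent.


Filler % = filler / (rubber + filler) * 100
= 64.5 / (100 + 64.5) * 100
= 64.5 / 164.5 * 100
= 39.21%

39.21%


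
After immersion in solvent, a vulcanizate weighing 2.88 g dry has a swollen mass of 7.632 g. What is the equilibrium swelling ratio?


Q = W_swollen / W_dry
Q = 7.632 / 2.88
Q = 2.65

Q = 2.65


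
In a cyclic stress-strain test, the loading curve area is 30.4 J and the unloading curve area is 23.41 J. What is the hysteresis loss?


Hysteresis loss = loading - unloading
= 30.4 - 23.41
= 6.99 J

6.99 J


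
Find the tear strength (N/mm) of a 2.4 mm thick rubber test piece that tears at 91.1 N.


Tear strength = force / thickness
= 91.1 / 2.4
= 37.96 N/mm

37.96 N/mm


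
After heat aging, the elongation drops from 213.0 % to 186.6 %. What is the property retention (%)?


Retention = aged / original * 100
= 186.6 / 213.0 * 100
= 87.6%

87.6%


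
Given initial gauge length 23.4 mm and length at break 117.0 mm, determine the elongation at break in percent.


Elongation = (Lf - L0) / L0 * 100
= (117.0 - 23.4) / 23.4 * 100
= 93.6 / 23.4 * 100
= 400.0%

400.0%


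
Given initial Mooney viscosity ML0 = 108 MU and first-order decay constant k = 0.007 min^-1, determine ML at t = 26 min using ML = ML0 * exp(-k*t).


ML = ML0 * exp(-k * t)
ML = 108 * exp(-0.007 * 26)
ML = 108 * 0.8336
ML = 90.03 MU

90.03 MU


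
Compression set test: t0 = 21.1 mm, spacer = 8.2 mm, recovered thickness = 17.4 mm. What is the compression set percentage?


CS = (t0 - recovered) / (t0 - ts) * 100
= (21.1 - 17.4) / (21.1 - 8.2) * 100
= 3.7 / 12.9 * 100
= 28.7%

28.7%


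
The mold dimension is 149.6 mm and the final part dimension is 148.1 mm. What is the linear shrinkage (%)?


Shrinkage = (mold - part) / mold * 100
= (149.6 - 148.1) / 149.6 * 100
= 1.5 / 149.6 * 100
= 1.0%

1.0%


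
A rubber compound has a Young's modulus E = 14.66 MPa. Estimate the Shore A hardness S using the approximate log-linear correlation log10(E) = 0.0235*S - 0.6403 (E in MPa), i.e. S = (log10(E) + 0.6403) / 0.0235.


log10(E) = 0.0235*S - 0.6403  =>  S = (log10(E) + 0.6403) / 0.0235
log10(14.66) = 1.166134
S = (1.166134 + 0.6403) / 0.0235 = 1.806434 / 0.0235
S = 76.9

Shore A = 76.9


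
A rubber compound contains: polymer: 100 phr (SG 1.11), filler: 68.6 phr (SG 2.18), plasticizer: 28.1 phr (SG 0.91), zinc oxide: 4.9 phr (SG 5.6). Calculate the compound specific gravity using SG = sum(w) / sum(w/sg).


Sum of weights = 201.6
Volume contributions:
  polymer: 100/1.11 = 90.0901
  filler: 68.6/2.18 = 31.4679
  plasticizer: 28.1/0.91 = 30.8791
  zinc oxide: 4.9/5.6 = 0.8750
Sum of volumes = 153.3121
SG = 201.6 / 153.3121 = 1.315

SG = 1.315


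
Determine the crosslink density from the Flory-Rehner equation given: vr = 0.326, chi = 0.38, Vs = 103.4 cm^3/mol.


ln(1 - vr) = ln(1 - 0.326) = -0.3945
Numerator = -((-0.3945) + 0.326 + 0.38 * 0.326^2) = 0.0281
Denominator = 103.4 * (0.326^(1/3) - 0.326/2) = 54.3097
nu = 0.0281 / 54.3097 = 5.1814e-04 mol/cm^3

5.1814e-04 mol/cm^3


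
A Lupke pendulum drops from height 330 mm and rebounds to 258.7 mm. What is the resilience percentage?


Resilience = h_rebound / h_drop * 100
= 258.7 / 330 * 100
= 78.4%

78.4%


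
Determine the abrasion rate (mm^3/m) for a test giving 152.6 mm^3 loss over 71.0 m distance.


Rate = volume_loss / distance
= 152.6 / 71.0
= 2.149 mm^3/m

2.149 mm^3/m


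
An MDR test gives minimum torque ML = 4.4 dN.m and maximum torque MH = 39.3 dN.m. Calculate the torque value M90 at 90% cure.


M90 = ML + 0.9 * (MH - ML)
M90 = 4.4 + 0.9 * (39.3 - 4.4)
M90 = 4.4 + 0.9 * 34.9
M90 = 35.81 dN.m

35.81 dN.m


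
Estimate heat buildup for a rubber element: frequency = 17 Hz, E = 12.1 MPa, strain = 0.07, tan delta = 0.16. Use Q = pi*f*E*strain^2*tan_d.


Q = pi * f * E * strain^2 * tan_d
= pi * 17 * 12.1 * 0.07^2 * 0.16
= pi * 17 * 12.1 * 0.0049 * 0.16
= 0.5066

Q = 0.5066


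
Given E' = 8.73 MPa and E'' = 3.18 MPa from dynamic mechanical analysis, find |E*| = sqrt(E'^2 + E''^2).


|E*| = sqrt(E'^2 + E''^2)
= sqrt(8.73^2 + 3.18^2)
= sqrt(76.2129 + 10.1124)
= 9.291 MPa

9.291 MPa


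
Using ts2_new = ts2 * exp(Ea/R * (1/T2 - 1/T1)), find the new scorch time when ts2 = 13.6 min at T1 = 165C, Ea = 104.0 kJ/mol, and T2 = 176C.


Convert temperatures: T1 = 165 + 273.15 = 438.15 K, T2 = 176 + 273.15 = 449.15 K
ts2_new = 13.6 * exp(104000 / 8.314 * (1/449.15 - 1/438.15))
1/T2 - 1/T1 = -5.5896e-05
ts2_new = 6.76 min

6.76 min


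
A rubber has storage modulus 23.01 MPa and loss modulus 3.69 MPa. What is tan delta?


tan delta = E'' / E'
= 3.69 / 23.01
= 0.1604

tan delta = 0.1604


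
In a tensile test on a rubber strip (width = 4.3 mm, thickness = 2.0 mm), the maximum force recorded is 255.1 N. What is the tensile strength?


Area = width * thickness = 4.3 * 2.0 = 8.6 mm^2
TS = force / area = 255.1 / 8.6 = 29.66 MPa

29.66 MPa


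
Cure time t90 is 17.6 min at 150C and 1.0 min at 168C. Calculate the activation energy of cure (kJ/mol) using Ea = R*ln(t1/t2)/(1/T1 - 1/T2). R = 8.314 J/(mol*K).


T1 = 423.15 K, T2 = 441.15 K
1/T1 - 1/T2 = 9.6425e-05
ln(t1/t2) = ln(17.6/1.0) = 2.8679
Ea = 8.314 * 2.8679 / 9.6425e-05 = 247276.0084 J/mol
Ea = 247.28 kJ/mol

247.28 kJ/mol


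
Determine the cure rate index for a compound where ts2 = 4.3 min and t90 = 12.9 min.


CRI = 100 / (t90 - ts2)
= 100 / (12.9 - 4.3)
= 100 / 8.6
= 11.63 min^-1

11.63 min^-1


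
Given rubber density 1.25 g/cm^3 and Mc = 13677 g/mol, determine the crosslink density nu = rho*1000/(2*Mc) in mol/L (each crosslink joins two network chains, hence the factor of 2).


nu = rho * 1000 / (2 * Mc)
nu = 1.25 * 1000 / (2 * 13677)
nu = 1250.0 / 27354
nu = 0.0457 mol/L

0.0457 mol/L


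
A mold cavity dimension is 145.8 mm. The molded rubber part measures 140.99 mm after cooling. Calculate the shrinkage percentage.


Shrinkage = (mold - part) / mold * 100
= (145.8 - 140.99) / 145.8 * 100
= 4.81 / 145.8 * 100
= 3.3%

3.3%


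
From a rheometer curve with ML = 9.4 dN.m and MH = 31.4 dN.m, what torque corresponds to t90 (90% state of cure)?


M90 = ML + 0.9 * (MH - ML)
M90 = 9.4 + 0.9 * (31.4 - 9.4)
M90 = 9.4 + 0.9 * 22.0
M90 = 29.2 dN.m

29.2 dN.m


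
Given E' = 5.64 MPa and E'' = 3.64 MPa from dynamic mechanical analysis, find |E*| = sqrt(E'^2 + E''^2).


|E*| = sqrt(E'^2 + E''^2)
= sqrt(5.64^2 + 3.64^2)
= sqrt(31.8096 + 13.2496)
= 6.713 MPa

6.713 MPa


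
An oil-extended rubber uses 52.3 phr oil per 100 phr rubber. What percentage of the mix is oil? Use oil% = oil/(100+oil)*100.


Oil % = oil / (100 + oil) * 100
= 52.3 / (100 + 52.3) * 100
= 52.3 / 152.3 * 100
= 34.34%

34.34%


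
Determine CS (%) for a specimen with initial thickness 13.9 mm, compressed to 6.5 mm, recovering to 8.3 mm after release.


CS = (t0 - recovered) / (t0 - ts) * 100
= (13.9 - 8.3) / (13.9 - 6.5) * 100
= 5.6 / 7.4 * 100
= 75.7%

75.7%


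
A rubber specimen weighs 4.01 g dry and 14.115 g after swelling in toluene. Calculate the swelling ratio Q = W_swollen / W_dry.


Q = W_swollen / W_dry
Q = 14.115 / 4.01
Q = 3.52

Q = 3.52


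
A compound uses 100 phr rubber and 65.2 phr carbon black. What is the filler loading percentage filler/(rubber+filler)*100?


Filler % = filler / (rubber + filler) * 100
= 65.2 / (100 + 65.2) * 100
= 65.2 / 165.2 * 100
= 39.47%

39.47%


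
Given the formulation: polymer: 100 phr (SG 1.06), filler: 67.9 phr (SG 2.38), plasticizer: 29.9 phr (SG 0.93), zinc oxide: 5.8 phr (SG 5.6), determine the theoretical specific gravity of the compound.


Sum of weights = 203.6
Volume contributions:
  polymer: 100/1.06 = 94.3396
  filler: 67.9/2.38 = 28.5294
  plasticizer: 29.9/0.93 = 32.1505
  zinc oxide: 5.8/5.6 = 1.0357
Sum of volumes = 156.0553
SG = 203.6 / 156.0553 = 1.305

SG = 1.305


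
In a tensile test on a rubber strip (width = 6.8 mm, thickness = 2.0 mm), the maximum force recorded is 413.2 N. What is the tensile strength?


Area = width * thickness = 6.8 * 2.0 = 13.6 mm^2
TS = force / area = 413.2 / 13.6 = 30.38 MPa

30.38 MPa


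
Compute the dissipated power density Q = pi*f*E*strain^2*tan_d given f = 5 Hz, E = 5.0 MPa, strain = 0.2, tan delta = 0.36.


Q = pi * f * E * strain^2 * tan_d
= pi * 5 * 5.0 * 0.2^2 * 0.36
= pi * 5 * 5.0 * 0.0400 * 0.36
= 1.1310

Q = 1.1310


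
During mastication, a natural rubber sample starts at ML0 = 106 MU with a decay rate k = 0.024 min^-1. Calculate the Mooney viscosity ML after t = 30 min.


ML = ML0 * exp(-k * t)
ML = 106 * exp(-0.024 * 30)
ML = 106 * 0.4868
ML = 51.6 MU

51.6 MU


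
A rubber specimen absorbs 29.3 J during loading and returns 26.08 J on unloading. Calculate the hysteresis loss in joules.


Hysteresis loss = loading - unloading
= 29.3 - 26.08
= 3.22 J

3.22 J


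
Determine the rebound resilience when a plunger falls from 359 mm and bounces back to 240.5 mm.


Resilience = h_rebound / h_drop * 100
= 240.5 / 359 * 100
= 67.0%

67.0%


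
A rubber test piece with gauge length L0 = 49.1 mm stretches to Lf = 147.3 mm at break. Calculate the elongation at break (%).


Elongation = (Lf - L0) / L0 * 100
= (147.3 - 49.1) / 49.1 * 100
= 98.2 / 49.1 * 100
= 200.0%

200.0%


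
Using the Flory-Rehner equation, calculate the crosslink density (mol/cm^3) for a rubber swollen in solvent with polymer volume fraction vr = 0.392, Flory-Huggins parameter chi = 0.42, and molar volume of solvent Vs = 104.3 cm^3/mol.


ln(1 - vr) = ln(1 - 0.392) = -0.4976
Numerator = -((-0.4976) + 0.392 + 0.42 * 0.392^2) = 0.0410
Denominator = 104.3 * (0.392^(1/3) - 0.392/2) = 55.8903
nu = 0.0410 / 55.8903 = 7.3432e-04 mol/cm^3

7.3432e-04 mol/cm^3


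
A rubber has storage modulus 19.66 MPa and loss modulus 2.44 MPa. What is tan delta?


tan delta = E'' / E'
= 2.44 / 19.66
= 0.1241

tan delta = 0.1241


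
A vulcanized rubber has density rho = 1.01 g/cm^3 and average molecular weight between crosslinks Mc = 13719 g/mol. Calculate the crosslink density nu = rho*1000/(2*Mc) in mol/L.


nu = rho * 1000 / (2 * Mc)
nu = 1.01 * 1000 / (2 * 13719)
nu = 1010.0 / 27438
nu = 0.0368 mol/L

0.0368 mol/L


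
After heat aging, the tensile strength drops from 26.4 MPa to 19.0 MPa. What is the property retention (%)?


Retention = aged / original * 100
= 19.0 / 26.4 * 100
= 72.0%

72.0%


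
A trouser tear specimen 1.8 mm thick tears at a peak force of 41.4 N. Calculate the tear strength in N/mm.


Tear strength = force / thickness
= 41.4 / 1.8
= 23.0 N/mm

23.0 N/mm


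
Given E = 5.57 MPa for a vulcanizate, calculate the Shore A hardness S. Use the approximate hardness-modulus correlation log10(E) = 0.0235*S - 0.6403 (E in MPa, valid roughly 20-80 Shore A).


log10(E) = 0.0235*S - 0.6403  =>  S = (log10(E) + 0.6403) / 0.0235
log10(5.57) = 0.745855
S = (0.745855 + 0.6403) / 0.0235 = 1.386155 / 0.0235
S = 59.0

Shore A = 59.0


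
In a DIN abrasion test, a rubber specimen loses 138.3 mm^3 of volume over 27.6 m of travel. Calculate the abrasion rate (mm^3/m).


Rate = volume_loss / distance
= 138.3 / 27.6
= 5.011 mm^3/m

5.011 mm^3/m


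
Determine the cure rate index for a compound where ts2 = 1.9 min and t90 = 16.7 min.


CRI = 100 / (t90 - ts2)
= 100 / (16.7 - 1.9)
= 100 / 14.8
= 6.76 min^-1

6.76 min^-1


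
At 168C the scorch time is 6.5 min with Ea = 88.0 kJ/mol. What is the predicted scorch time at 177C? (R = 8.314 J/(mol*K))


Convert temperatures: T1 = 168 + 273.15 = 441.15 K, T2 = 177 + 273.15 = 450.15 K
ts2_new = 6.5 * exp(88000 / 8.314 * (1/450.15 - 1/441.15))
1/T2 - 1/T1 = -4.5321e-05
ts2_new = 4.02 min

4.02 min


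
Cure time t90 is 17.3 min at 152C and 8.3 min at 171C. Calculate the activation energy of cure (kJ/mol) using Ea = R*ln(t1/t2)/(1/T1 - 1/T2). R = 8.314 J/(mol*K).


T1 = 425.15 K, T2 = 444.15 K
1/T1 - 1/T2 = 1.0062e-04
ln(t1/t2) = ln(17.3/8.3) = 0.7345
Ea = 8.314 * 0.7345 / 1.0062e-04 = 60686.3598 J/mol
Ea = 60.69 kJ/mol

60.69 kJ/mol


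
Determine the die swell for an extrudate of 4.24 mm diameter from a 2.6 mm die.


Die swell ratio = D_extrudate / D_die
= 4.24 / 2.6
= 1.631

Die swell = 1.631


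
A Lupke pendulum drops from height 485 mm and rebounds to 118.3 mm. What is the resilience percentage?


Resilience = h_rebound / h_drop * 100
= 118.3 / 485 * 100
= 24.4%

24.4%


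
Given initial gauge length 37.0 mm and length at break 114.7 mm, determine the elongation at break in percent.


Elongation = (Lf - L0) / L0 * 100
= (114.7 - 37.0) / 37.0 * 100
= 77.7 / 37.0 * 100
= 210.0%

210.0%


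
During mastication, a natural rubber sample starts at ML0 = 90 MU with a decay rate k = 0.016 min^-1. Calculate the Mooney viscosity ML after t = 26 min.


ML = ML0 * exp(-k * t)
ML = 90 * exp(-0.016 * 26)
ML = 90 * 0.6597
ML = 59.37 MU

59.37 MU


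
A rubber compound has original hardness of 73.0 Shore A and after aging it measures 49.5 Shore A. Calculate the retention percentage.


Retention = aged / original * 100
= 49.5 / 73.0 * 100
= 67.8%

67.8%


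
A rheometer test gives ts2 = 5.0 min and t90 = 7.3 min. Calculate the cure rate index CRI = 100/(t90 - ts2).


CRI = 100 / (t90 - ts2)
= 100 / (7.3 - 5.0)
= 100 / 2.3
= 43.48 min^-1

43.48 min^-1


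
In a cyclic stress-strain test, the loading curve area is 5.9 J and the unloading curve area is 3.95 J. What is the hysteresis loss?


Hysteresis loss = loading - unloading
= 5.9 - 3.95
= 1.95 J

1.95 J


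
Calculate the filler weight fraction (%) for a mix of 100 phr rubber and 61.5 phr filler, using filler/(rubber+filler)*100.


Filler % = filler / (rubber + filler) * 100
= 61.5 / (100 + 61.5) * 100
= 61.5 / 161.5 * 100
= 38.08%

38.08%


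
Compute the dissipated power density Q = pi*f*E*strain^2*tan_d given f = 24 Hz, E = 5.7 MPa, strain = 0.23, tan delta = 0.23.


Q = pi * f * E * strain^2 * tan_d
= pi * 24 * 5.7 * 0.23^2 * 0.23
= pi * 24 * 5.7 * 0.0529 * 0.23
= 5.2290

Q = 5.2290


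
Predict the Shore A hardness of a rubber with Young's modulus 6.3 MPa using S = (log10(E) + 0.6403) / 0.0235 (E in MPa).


log10(E) = 0.0235*S - 0.6403  =>  S = (log10(E) + 0.6403) / 0.0235
log10(6.3) = 0.799341
S = (0.799341 + 0.6403) / 0.0235 = 1.439641 / 0.0235
S = 61.3

Shore A = 61.3


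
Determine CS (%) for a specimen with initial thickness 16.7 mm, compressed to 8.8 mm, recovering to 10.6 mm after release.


CS = (t0 - recovered) / (t0 - ts) * 100
= (16.7 - 10.6) / (16.7 - 8.8) * 100
= 6.1 / 7.9 * 100
= 77.2%

77.2%


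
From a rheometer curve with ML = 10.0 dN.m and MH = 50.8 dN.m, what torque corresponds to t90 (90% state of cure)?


M90 = ML + 0.9 * (MH - ML)
M90 = 10.0 + 0.9 * (50.8 - 10.0)
M90 = 10.0 + 0.9 * 40.8
M90 = 46.72 dN.m

46.72 dN.m


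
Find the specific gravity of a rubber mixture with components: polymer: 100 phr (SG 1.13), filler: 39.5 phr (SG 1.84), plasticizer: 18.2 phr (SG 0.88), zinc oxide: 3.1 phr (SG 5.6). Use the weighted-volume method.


Sum of weights = 160.8
Volume contributions:
  polymer: 100/1.13 = 88.4956
  filler: 39.5/1.84 = 21.4674
  plasticizer: 18.2/0.88 = 20.6818
  zinc oxide: 3.1/5.6 = 0.5536
Sum of volumes = 131.1984
SG = 160.8 / 131.1984 = 1.226

SG = 1.226


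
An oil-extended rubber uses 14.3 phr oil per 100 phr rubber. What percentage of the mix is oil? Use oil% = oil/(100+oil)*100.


Oil % = oil / (100 + oil) * 100
= 14.3 / (100 + 14.3) * 100
= 14.3 / 114.3 * 100
= 12.51%

12.51%


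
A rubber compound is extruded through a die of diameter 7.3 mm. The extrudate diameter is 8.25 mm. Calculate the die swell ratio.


Die swell ratio = D_extrudate / D_die
= 8.25 / 7.3
= 1.13

Die swell = 1.13


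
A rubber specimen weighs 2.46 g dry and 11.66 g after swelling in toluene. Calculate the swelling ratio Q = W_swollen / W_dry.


Q = W_swollen / W_dry
Q = 11.66 / 2.46
Q = 4.74

Q = 4.74


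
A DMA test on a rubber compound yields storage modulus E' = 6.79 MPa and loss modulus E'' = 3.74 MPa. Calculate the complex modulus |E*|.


|E*| = sqrt(E'^2 + E''^2)
= sqrt(6.79^2 + 3.74^2)
= sqrt(46.1041 + 13.9876)
= 7.752 MPa

7.752 MPa


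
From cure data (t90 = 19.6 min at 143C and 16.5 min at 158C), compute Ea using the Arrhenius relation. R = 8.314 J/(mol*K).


T1 = 416.15 K, T2 = 431.15 K
1/T1 - 1/T2 = 8.3601e-05
ln(t1/t2) = ln(19.6/16.5) = 0.1722
Ea = 8.314 * 0.1722 / 8.3601e-05 = 17121.9205 J/mol
Ea = 17.12 kJ/mol

17.12 kJ/mol


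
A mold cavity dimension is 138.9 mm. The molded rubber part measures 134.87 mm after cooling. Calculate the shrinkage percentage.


Shrinkage = (mold - part) / mold * 100
= (138.9 - 134.87) / 138.9 * 100
= 4.03 / 138.9 * 100
= 2.9%

2.9%


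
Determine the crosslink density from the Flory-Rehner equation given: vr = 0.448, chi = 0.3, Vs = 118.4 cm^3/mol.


ln(1 - vr) = ln(1 - 0.448) = -0.5942
Numerator = -((-0.5942) + 0.448 + 0.3 * 0.448^2) = 0.0860
Denominator = 118.4 * (0.448^(1/3) - 0.448/2) = 64.0748
nu = 0.0860 / 64.0748 = 0.0013 mol/cm^3

0.0013 mol/cm^3


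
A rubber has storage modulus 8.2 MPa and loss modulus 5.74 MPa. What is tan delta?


tan delta = E'' / E'
= 5.74 / 8.2
= 0.7

tan delta = 0.7


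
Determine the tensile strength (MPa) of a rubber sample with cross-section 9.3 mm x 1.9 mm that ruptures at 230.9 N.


Area = width * thickness = 9.3 * 1.9 = 17.67 mm^2
TS = force / area = 230.9 / 17.67 = 13.07 MPa

13.07 MPa


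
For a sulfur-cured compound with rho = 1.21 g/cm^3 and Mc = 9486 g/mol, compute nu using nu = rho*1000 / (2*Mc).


nu = rho * 1000 / (2 * Mc)
nu = 1.21 * 1000 / (2 * 9486)
nu = 1210.0 / 18972
nu = 0.0638 mol/L

0.0638 mol/L


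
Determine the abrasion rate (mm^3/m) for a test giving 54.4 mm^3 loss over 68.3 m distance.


Rate = volume_loss / distance
= 54.4 / 68.3
= 0.796 mm^3/m

0.796 mm^3/m


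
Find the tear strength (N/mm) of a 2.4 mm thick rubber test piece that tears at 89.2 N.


Tear strength = force / thickness
= 89.2 / 2.4
= 37.17 N/mm

37.17 N/mm


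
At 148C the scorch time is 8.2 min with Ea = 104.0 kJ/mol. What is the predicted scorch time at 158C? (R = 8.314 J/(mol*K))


Convert temperatures: T1 = 148 + 273.15 = 421.15 K, T2 = 158 + 273.15 = 431.15 K
ts2_new = 8.2 * exp(104000 / 8.314 * (1/431.15 - 1/421.15))
1/T2 - 1/T1 = -5.5073e-05
ts2_new = 4.12 min

4.12 min


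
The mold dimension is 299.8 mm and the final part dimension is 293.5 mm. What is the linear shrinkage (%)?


Shrinkage = (mold - part) / mold * 100
= (299.8 - 293.5) / 299.8 * 100
= 6.3 / 299.8 * 100
= 2.1%

2.1%


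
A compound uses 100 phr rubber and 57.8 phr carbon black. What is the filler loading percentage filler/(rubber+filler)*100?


Filler % = filler / (rubber + filler) * 100
= 57.8 / (100 + 57.8) * 100
= 57.8 / 157.8 * 100
= 36.63%

36.63%


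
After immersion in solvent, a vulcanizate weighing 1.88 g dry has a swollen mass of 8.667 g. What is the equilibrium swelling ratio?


Q = W_swollen / W_dry
Q = 8.667 / 1.88
Q = 4.61

Q = 4.61


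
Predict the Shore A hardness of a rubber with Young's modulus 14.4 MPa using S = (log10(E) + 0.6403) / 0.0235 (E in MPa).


log10(E) = 0.0235*S - 0.6403  =>  S = (log10(E) + 0.6403) / 0.0235
log10(14.4) = 1.158362
S = (1.158362 + 0.6403) / 0.0235 = 1.798662 / 0.0235
S = 76.5

Shore A = 76.5


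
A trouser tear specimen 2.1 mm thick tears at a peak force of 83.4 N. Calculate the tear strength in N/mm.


Tear strength = force / thickness
= 83.4 / 2.1
= 39.71 N/mm

39.71 N/mm


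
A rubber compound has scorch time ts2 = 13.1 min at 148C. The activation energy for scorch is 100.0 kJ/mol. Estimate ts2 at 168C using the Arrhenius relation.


Convert temperatures: T1 = 148 + 273.15 = 421.15 K, T2 = 168 + 273.15 = 441.15 K
ts2_new = 13.1 * exp(100000 / 8.314 * (1/441.15 - 1/421.15))
1/T2 - 1/T1 = -1.0765e-04
ts2_new = 3.59 min

3.59 min


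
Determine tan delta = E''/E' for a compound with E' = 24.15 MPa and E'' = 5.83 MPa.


tan delta = E'' / E'
= 5.83 / 24.15
= 0.2414

tan delta = 0.2414


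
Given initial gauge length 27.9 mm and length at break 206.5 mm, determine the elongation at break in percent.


Elongation = (Lf - L0) / L0 * 100
= (206.5 - 27.9) / 27.9 * 100
= 178.6 / 27.9 * 100
= 640.1%

640.1%


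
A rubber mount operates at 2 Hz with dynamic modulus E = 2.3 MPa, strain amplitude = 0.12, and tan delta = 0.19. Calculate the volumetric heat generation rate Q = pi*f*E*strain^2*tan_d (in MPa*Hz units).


Q = pi * f * E * strain^2 * tan_d
= pi * 2 * 2.3 * 0.12^2 * 0.19
= pi * 2 * 2.3 * 0.0144 * 0.19
= 0.0395

Q = 0.0395


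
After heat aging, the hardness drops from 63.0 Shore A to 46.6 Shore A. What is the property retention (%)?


Retention = aged / original * 100
= 46.6 / 63.0 * 100
= 74.0%

74.0%


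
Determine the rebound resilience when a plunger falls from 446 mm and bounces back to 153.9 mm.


Resilience = h_rebound / h_drop * 100
= 153.9 / 446 * 100
= 34.5%

34.5%


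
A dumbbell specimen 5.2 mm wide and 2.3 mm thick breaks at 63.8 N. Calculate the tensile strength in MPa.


Area = width * thickness = 5.2 * 2.3 = 11.96 mm^2
TS = force / area = 63.8 / 11.96 = 5.33 MPa

5.33 MPa


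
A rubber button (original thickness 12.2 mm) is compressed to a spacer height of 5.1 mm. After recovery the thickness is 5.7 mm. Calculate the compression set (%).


CS = (t0 - recovered) / (t0 - ts) * 100
= (12.2 - 5.7) / (12.2 - 5.1) * 100
= 6.5 / 7.1 * 100
= 91.5%

91.5%


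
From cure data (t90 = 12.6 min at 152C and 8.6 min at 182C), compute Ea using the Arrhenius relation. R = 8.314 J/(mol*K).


T1 = 425.15 K, T2 = 455.15 K
1/T1 - 1/T2 = 1.5503e-04
ln(t1/t2) = ln(12.6/8.6) = 0.3819
Ea = 8.314 * 0.3819 / 1.5503e-04 = 20482.1014 J/mol
Ea = 20.48 kJ/mol

20.48 kJ/mol


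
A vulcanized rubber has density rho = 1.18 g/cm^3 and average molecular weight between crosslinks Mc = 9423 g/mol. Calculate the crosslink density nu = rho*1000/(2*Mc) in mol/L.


nu = rho * 1000 / (2 * Mc)
nu = 1.18 * 1000 / (2 * 9423)
nu = 1180.0 / 18846
nu = 0.0626 mol/L

0.0626 mol/L


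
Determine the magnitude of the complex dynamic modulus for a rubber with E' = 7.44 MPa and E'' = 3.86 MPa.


|E*| = sqrt(E'^2 + E''^2)
= sqrt(7.44^2 + 3.86^2)
= sqrt(55.3536 + 14.8996)
= 8.382 MPa

8.382 MPa


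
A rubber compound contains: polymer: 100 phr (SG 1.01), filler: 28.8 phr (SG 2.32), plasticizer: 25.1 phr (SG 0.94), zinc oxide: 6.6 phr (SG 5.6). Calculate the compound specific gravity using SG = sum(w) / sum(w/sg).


Sum of weights = 160.5
Volume contributions:
  polymer: 100/1.01 = 99.0099
  filler: 28.8/2.32 = 12.4138
  plasticizer: 25.1/0.94 = 26.7021
  zinc oxide: 6.6/5.6 = 1.1786
Sum of volumes = 139.3044
SG = 160.5 / 139.3044 = 1.152

SG = 1.152


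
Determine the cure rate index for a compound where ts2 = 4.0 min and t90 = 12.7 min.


CRI = 100 / (t90 - ts2)
= 100 / (12.7 - 4.0)
= 100 / 8.7
= 11.49 min^-1

11.49 min^-1


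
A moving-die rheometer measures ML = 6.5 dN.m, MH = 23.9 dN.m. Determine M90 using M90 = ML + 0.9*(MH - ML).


M90 = ML + 0.9 * (MH - ML)
M90 = 6.5 + 0.9 * (23.9 - 6.5)
M90 = 6.5 + 0.9 * 17.4
M90 = 22.16 dN.m

22.16 dN.m


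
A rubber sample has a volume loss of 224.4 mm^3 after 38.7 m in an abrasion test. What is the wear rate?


Rate = volume_loss / distance
= 224.4 / 38.7
= 5.798 mm^3/m

5.798 mm^3/m


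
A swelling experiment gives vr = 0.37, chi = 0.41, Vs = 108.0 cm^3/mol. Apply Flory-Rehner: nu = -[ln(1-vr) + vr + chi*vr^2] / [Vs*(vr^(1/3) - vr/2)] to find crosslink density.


ln(1 - vr) = ln(1 - 0.37) = -0.4620
Numerator = -((-0.4620) + 0.37 + 0.41 * 0.37^2) = 0.0359
Denominator = 108.0 * (0.37^(1/3) - 0.37/2) = 57.5538
nu = 0.0359 / 57.5538 = 6.2388e-04 mol/cm^3

6.2388e-04 mol/cm^3


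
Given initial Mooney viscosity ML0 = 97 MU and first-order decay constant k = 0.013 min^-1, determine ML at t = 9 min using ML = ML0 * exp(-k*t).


ML = ML0 * exp(-k * t)
ML = 97 * exp(-0.013 * 9)
ML = 97 * 0.8896
ML = 86.29 MU

86.29 MU


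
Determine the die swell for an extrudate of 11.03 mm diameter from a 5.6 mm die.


Die swell ratio = D_extrudate / D_die
= 11.03 / 5.6
= 1.97

Die swell = 1.97


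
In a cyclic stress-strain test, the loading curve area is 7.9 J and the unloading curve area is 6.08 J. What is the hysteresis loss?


Hysteresis loss = loading - unloading
= 7.9 - 6.08
= 1.82 J

1.82 J


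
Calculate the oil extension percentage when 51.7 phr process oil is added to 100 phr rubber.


Oil % = oil / (100 + oil) * 100
= 51.7 / (100 + 51.7) * 100
= 51.7 / 151.7 * 100
= 34.08%

34.08%


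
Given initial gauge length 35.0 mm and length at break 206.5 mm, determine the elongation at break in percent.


Elongation = (Lf - L0) / L0 * 100
= (206.5 - 35.0) / 35.0 * 100
= 171.5 / 35.0 * 100
= 490.0%

490.0%


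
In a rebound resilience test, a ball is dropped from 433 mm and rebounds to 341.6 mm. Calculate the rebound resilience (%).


Resilience = h_rebound / h_drop * 100
= 341.6 / 433 * 100
= 78.9%

78.9%


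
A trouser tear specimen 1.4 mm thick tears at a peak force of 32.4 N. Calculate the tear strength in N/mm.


Tear strength = force / thickness
= 32.4 / 1.4
= 23.14 N/mm

23.14 N/mm


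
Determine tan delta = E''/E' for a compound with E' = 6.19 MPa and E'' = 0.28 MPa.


tan delta = E'' / E'
= 0.28 / 6.19
= 0.0452

tan delta = 0.0452


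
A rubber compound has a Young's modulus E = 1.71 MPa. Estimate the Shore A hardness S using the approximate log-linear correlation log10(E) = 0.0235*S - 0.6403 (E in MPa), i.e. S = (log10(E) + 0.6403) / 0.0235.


log10(E) = 0.0235*S - 0.6403  =>  S = (log10(E) + 0.6403) / 0.0235
log10(1.71) = 0.232996
S = (0.232996 + 0.6403) / 0.0235 = 0.873296 / 0.0235
S = 37.2

Shore A = 37.2


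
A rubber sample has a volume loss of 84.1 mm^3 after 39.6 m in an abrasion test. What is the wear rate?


Rate = volume_loss / distance
= 84.1 / 39.6
= 2.124 mm^3/m

2.124 mm^3/m


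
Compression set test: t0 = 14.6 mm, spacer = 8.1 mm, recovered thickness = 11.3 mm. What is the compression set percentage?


CS = (t0 - recovered) / (t0 - ts) * 100
= (14.6 - 11.3) / (14.6 - 8.1) * 100
= 3.3 / 6.5 * 100
= 50.8%

50.8%


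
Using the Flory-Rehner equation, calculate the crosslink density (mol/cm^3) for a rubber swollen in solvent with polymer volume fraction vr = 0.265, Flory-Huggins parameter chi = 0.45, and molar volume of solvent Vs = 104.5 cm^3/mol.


ln(1 - vr) = ln(1 - 0.265) = -0.3079
Numerator = -((-0.3079) + 0.265 + 0.45 * 0.265^2) = 0.0113
Denominator = 104.5 * (0.265^(1/3) - 0.265/2) = 53.2758
nu = 0.0113 / 53.2758 = 2.1179e-04 mol/cm^3

2.1179e-04 mol/cm^3


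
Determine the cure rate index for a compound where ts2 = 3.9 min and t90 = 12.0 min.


CRI = 100 / (t90 - ts2)
= 100 / (12.0 - 3.9)
= 100 / 8.1
= 12.35 min^-1

12.35 min^-1


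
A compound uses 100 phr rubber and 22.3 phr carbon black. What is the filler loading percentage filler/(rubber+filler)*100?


Filler % = filler / (rubber + filler) * 100
= 22.3 / (100 + 22.3) * 100
= 22.3 / 122.3 * 100
= 18.23%

18.23%


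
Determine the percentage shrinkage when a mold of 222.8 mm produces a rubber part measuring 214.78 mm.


Shrinkage = (mold - part) / mold * 100
= (222.8 - 214.78) / 222.8 * 100
= 8.02 / 222.8 * 100
= 3.6%

3.6%


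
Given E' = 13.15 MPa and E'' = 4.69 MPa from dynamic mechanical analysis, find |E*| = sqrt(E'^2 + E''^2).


|E*| = sqrt(E'^2 + E''^2)
= sqrt(13.15^2 + 4.69^2)
= sqrt(172.9225 + 21.9961)
= 13.961 MPa

13.961 MPa


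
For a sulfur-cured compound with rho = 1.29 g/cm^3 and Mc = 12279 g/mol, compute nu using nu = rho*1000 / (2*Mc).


nu = rho * 1000 / (2 * Mc)
nu = 1.29 * 1000 / (2 * 12279)
nu = 1290.0 / 24558
nu = 0.0525 mol/L

0.0525 mol/L


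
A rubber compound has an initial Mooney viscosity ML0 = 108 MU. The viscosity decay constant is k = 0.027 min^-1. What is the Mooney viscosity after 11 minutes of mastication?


ML = ML0 * exp(-k * t)
ML = 108 * exp(-0.027 * 11)
ML = 108 * 0.7430
ML = 80.25 MU

80.25 MU


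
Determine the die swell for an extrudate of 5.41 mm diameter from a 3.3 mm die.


Die swell ratio = D_extrudate / D_die
= 5.41 / 3.3
= 1.639

Die swell = 1.639


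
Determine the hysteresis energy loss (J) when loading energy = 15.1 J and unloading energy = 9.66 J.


Hysteresis loss = loading - unloading
= 15.1 - 9.66
= 5.44 J

5.44 J


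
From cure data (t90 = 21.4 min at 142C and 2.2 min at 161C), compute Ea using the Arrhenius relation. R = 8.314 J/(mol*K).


T1 = 415.15 K, T2 = 434.15 K
1/T1 - 1/T2 = 1.0542e-04
ln(t1/t2) = ln(21.4/2.2) = 2.2749
Ea = 8.314 * 2.2749 / 1.0542e-04 = 179419.6415 J/mol
Ea = 179.42 kJ/mol

179.42 kJ/mol


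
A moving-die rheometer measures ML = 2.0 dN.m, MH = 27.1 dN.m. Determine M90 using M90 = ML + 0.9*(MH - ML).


M90 = ML + 0.9 * (MH - ML)
M90 = 2.0 + 0.9 * (27.1 - 2.0)
M90 = 2.0 + 0.9 * 25.1
M90 = 24.59 dN.m

24.59 dN.m


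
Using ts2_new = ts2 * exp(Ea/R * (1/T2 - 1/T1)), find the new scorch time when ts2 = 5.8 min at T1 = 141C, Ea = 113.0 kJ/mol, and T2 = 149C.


Convert temperatures: T1 = 141 + 273.15 = 414.15 K, T2 = 149 + 273.15 = 422.15 K
ts2_new = 5.8 * exp(113000 / 8.314 * (1/422.15 - 1/414.15))
1/T2 - 1/T1 = -4.5758e-05
ts2_new = 3.11 min

3.11 min


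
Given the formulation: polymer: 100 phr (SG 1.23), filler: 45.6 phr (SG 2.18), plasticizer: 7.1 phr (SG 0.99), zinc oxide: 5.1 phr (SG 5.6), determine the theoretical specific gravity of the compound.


Sum of weights = 157.8
Volume contributions:
  polymer: 100/1.23 = 81.3008
  filler: 45.6/2.18 = 20.9174
  plasticizer: 7.1/0.99 = 7.1717
  zinc oxide: 5.1/5.6 = 0.9107
Sum of volumes = 110.3007
SG = 157.8 / 110.3007 = 1.431

SG = 1.431


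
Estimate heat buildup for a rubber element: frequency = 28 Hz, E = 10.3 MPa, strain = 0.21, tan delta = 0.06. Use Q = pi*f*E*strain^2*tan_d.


Q = pi * f * E * strain^2 * tan_d
= pi * 28 * 10.3 * 0.21^2 * 0.06
= pi * 28 * 10.3 * 0.0441 * 0.06
= 2.3974

Q = 2.3974


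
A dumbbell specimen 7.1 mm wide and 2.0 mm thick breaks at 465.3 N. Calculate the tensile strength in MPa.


Area = width * thickness = 7.1 * 2.0 = 14.2 mm^2
TS = force / area = 465.3 / 14.2 = 32.77 MPa

32.77 MPa


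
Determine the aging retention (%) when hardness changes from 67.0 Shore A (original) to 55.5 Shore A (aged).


Retention = aged / original * 100
= 55.5 / 67.0 * 100
= 82.8%

82.8%


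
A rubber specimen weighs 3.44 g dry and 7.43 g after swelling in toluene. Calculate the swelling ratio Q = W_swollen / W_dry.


Q = W_swollen / W_dry
Q = 7.43 / 3.44
Q = 2.16

Q = 2.16


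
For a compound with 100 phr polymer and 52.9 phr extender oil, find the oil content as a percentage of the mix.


Oil % = oil / (100 + oil) * 100
= 52.9 / (100 + 52.9) * 100
= 52.9 / 152.9 * 100
= 34.6%

34.6%


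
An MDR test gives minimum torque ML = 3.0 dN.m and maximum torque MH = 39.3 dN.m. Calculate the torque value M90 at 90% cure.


M90 = ML + 0.9 * (MH - ML)
M90 = 3.0 + 0.9 * (39.3 - 3.0)
M90 = 3.0 + 0.9 * 36.3
M90 = 35.67 dN.m

35.67 dN.m


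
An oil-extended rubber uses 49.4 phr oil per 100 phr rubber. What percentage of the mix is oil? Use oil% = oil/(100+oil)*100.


Oil % = oil / (100 + oil) * 100
= 49.4 / (100 + 49.4) * 100
= 49.4 / 149.4 * 100
= 33.07%

33.07%


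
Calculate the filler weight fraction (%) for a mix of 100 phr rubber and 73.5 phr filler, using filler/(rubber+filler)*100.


Filler % = filler / (rubber + filler) * 100
= 73.5 / (100 + 73.5) * 100
= 73.5 / 173.5 * 100
= 42.36%

42.36%


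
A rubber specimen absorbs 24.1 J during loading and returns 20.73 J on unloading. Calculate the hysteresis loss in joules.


Hysteresis loss = loading - unloading
= 24.1 - 20.73
= 3.37 J

3.37 J


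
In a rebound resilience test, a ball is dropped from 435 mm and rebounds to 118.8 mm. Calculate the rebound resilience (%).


Resilience = h_rebound / h_drop * 100
= 118.8 / 435 * 100
= 27.3%

27.3%


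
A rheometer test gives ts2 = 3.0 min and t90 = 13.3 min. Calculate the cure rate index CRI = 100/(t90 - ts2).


CRI = 100 / (t90 - ts2)
= 100 / (13.3 - 3.0)
= 100 / 10.3
= 9.71 min^-1

9.71 min^-1


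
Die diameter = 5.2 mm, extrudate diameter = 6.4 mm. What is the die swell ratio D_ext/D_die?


Die swell ratio = D_extrudate / D_die
= 6.4 / 5.2
= 1.231

Die swell = 1.231


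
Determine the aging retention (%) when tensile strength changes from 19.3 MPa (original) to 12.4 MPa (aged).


Retention = aged / original * 100
= 12.4 / 19.3 * 100
= 64.2%

64.2%


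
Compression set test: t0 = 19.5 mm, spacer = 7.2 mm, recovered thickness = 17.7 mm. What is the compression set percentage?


CS = (t0 - recovered) / (t0 - ts) * 100
= (19.5 - 17.7) / (19.5 - 7.2) * 100
= 1.8 / 12.3 * 100
= 14.6%

14.6%


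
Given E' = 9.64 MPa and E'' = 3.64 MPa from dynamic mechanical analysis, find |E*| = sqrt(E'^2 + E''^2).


|E*| = sqrt(E'^2 + E''^2)
= sqrt(9.64^2 + 3.64^2)
= sqrt(92.9296 + 13.2496)
= 10.304 MPa

10.304 MPa


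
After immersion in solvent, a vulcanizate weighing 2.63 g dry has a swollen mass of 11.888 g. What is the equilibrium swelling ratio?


Q = W_swollen / W_dry
Q = 11.888 / 2.63
Q = 4.52

Q = 4.52


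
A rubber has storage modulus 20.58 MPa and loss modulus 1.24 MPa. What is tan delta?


tan delta = E'' / E'
= 1.24 / 20.58
= 0.0603

tan delta = 0.0603


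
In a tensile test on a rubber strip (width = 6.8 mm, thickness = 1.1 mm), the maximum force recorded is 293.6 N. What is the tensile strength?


Area = width * thickness = 6.8 * 1.1 = 7.48 mm^2
TS = force / area = 293.6 / 7.48 = 39.25 MPa

39.25 MPa


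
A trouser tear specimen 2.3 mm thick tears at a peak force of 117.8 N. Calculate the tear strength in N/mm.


Tear strength = force / thickness
= 117.8 / 2.3
= 51.22 N/mm

51.22 N/mm


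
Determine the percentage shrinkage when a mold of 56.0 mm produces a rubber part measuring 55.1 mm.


Shrinkage = (mold - part) / mold * 100
= (56.0 - 55.1) / 56.0 * 100
= 0.9 / 56.0 * 100
= 1.61%

1.61%


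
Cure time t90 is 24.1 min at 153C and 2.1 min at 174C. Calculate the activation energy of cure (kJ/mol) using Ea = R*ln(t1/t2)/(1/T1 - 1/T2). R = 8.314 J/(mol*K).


T1 = 426.15 K, T2 = 447.15 K
1/T1 - 1/T2 = 1.1021e-04
ln(t1/t2) = ln(24.1/2.1) = 2.4403
Ea = 8.314 * 2.4403 / 1.1021e-04 = 184096.3315 J/mol
Ea = 184.1 kJ/mol

184.1 kJ/mol


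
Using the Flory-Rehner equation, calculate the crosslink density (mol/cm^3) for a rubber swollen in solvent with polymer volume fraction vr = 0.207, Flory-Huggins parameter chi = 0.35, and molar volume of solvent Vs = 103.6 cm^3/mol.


ln(1 - vr) = ln(1 - 0.207) = -0.2319
Numerator = -((-0.2319) + 0.207 + 0.35 * 0.207^2) = 0.0099
Denominator = 103.6 * (0.207^(1/3) - 0.207/2) = 50.5618
nu = 0.0099 / 50.5618 = 1.9649e-04 mol/cm^3

1.9649e-04 mol/cm^3


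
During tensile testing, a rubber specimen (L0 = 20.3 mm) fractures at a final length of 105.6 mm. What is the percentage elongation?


Elongation = (Lf - L0) / L0 * 100
= (105.6 - 20.3) / 20.3 * 100
= 85.3 / 20.3 * 100
= 420.2%

420.2%


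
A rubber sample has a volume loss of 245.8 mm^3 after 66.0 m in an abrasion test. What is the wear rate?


Rate = volume_loss / distance
= 245.8 / 66.0
= 3.724 mm^3/m

3.724 mm^3/m


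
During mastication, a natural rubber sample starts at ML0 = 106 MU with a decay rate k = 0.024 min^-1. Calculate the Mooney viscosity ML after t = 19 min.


ML = ML0 * exp(-k * t)
ML = 106 * exp(-0.024 * 19)
ML = 106 * 0.6338
ML = 67.18 MU

67.18 MU
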